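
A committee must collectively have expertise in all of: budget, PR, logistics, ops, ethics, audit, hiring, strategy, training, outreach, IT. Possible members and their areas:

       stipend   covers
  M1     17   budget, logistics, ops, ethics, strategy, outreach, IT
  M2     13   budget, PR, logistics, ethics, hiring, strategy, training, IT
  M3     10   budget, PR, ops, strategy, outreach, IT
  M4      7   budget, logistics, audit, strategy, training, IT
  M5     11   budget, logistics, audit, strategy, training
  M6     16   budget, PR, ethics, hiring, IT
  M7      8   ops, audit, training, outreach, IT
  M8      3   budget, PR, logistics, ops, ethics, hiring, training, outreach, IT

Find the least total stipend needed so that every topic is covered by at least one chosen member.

M4, M8 cover every topic at stipend 7 + 3 = 10.
Any cover uses at least 2 members; among all covering selections none totals below 10.

10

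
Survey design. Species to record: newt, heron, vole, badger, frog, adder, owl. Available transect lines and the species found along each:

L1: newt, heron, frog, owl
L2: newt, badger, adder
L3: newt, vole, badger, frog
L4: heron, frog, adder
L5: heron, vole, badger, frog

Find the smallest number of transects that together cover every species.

3

L1, L2, L3 together cover {newt, heron, vole, badger, frog, adder, owl} — every species.
No 2 of the 5 transects cover everything (all 10 pairs fall short), so 3 is minimum.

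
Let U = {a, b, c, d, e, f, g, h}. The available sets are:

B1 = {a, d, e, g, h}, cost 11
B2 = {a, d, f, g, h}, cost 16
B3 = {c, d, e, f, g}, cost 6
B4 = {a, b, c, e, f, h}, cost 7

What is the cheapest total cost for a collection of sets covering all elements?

13

B3, B4 cover every element at cost 6 + 7 = 13.
Any cover uses at least 2 sets; among all covering selections none totals below 13.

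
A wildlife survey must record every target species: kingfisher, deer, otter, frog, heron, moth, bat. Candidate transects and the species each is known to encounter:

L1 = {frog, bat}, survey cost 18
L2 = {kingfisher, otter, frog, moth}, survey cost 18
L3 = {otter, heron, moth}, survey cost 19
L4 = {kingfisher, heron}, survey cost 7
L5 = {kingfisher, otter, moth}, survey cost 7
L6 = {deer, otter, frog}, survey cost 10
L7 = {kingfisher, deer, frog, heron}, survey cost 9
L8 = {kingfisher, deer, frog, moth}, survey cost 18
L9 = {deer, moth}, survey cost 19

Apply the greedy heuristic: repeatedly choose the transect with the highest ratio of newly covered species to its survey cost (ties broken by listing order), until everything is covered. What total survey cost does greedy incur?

34

Pick 1: L7 adds 4 new (kingfisher, deer, frog, heron) at survey cost 9 (ratio 4/9).
Pick 2: L5 adds 2 new (otter, moth) at survey cost 7 (ratio 2/7).
Pick 3: L1 adds 1 new (bat) at survey cost 18 (ratio 1/18).
Greedy total survey cost: 9 + 7 + 18 = 34.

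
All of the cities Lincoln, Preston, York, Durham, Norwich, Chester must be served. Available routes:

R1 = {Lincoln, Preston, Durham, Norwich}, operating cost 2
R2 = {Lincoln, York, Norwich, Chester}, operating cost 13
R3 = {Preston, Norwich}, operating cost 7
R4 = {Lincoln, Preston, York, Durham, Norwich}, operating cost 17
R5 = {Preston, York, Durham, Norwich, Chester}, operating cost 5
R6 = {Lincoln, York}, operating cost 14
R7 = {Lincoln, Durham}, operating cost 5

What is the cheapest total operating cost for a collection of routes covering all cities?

R1, R5 cover every city at operating cost 2 + 5 = 7.
Any cover uses at least 2 routes; among all covering selections none totals below 7.

7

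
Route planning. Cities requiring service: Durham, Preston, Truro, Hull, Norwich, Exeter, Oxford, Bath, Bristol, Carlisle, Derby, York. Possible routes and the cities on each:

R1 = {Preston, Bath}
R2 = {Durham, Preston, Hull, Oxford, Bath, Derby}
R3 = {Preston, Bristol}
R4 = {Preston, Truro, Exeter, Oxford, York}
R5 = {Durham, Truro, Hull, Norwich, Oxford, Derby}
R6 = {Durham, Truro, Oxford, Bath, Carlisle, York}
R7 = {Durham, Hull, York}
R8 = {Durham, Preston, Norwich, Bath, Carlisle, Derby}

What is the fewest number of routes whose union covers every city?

R2, R3, R4, R8 together cover {Durham, Preston, Truro, Hull, Norwich, Exeter, Oxford, Bath, Bristol, Carlisle, Derby, York} — every city.
No 3 of the 8 routes cover everything (all 56 triples fall short), so 4 is minimum.

4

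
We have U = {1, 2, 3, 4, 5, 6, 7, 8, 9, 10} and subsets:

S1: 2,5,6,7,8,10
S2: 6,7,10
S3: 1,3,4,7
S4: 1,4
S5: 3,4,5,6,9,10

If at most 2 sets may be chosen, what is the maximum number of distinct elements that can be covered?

9

Choosing S1, S3 covers {1, 2, 3, 4, 5, 6, 7, 8, 10} — 9 elements.
No choice of 2 sets does better; here 9 is left uncovered.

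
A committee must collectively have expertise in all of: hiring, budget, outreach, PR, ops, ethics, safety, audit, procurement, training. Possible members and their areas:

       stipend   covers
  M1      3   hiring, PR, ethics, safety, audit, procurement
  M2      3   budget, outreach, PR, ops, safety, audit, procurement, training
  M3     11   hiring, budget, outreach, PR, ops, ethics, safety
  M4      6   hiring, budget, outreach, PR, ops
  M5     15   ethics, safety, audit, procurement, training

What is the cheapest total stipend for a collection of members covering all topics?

M1, M2 cover every topic at stipend 3 + 3 = 6.
Any cover uses at least 2 members; among all covering selections none totals below 6.

6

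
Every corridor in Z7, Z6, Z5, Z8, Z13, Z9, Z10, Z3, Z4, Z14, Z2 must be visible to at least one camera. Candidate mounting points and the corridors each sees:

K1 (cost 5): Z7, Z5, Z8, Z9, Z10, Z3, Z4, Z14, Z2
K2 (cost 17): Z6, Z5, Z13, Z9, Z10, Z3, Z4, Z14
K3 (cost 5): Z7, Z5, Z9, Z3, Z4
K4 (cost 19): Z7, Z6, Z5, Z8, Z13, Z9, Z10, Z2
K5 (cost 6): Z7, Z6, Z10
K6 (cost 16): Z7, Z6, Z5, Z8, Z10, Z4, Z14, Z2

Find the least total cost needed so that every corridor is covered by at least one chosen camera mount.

K1, K2 cover every corridor at cost 5 + 17 = 22.
Any cover uses at least 2 camera mounts; among all covering selections none totals below 22.
Greedy by coverage-per-cost would pick K1, K5, K2 for 28 — worse than the optimum 22.

22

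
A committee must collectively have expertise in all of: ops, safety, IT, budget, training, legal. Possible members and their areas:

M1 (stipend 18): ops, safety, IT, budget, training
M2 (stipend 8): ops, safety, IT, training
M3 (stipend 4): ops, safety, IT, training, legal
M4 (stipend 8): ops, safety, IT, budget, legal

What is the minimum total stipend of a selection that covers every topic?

M3, M4 cover every topic at stipend 4 + 8 = 12.
Any cover uses at least 2 members; among all covering selections none totals below 12.

12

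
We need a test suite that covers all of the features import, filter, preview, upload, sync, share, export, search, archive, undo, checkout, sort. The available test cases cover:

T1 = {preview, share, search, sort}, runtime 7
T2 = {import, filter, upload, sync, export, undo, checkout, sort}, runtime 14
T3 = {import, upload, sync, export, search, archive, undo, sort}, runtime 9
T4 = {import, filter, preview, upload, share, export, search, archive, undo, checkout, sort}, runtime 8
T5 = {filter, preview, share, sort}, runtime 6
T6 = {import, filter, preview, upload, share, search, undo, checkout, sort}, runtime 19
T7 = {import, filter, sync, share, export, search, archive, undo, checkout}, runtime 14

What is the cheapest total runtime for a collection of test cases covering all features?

17

T3, T4 cover every feature at runtime 9 + 8 = 17.
Any cover uses at least 2 test cases; among all covering selections none totals below 17.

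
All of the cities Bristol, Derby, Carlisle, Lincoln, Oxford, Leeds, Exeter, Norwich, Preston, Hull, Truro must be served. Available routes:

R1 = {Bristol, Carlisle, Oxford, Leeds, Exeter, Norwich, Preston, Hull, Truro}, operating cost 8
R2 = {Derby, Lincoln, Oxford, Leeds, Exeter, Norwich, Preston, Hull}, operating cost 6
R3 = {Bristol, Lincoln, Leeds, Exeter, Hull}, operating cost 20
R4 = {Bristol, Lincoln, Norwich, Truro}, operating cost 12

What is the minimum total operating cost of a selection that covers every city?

R1, R2 cover every city at operating cost 8 + 6 = 14.
Any cover uses at least 2 routes; among all covering selections none totals below 14.

14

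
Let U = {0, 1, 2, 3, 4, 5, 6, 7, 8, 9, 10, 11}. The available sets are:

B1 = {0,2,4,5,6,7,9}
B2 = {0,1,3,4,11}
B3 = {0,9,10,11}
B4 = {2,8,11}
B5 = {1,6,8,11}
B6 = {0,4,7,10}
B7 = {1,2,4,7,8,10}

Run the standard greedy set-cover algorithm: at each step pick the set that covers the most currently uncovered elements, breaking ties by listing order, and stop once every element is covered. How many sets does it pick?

3

Pick 1: B1 covers 7 new elements (0, 2, 4, 5, 6, 7, 9).
Pick 2: B2 covers 3 new elements (1, 3, 11).
Pick 3: B7 covers 2 new elements (8, 10).
Greedy uses 3 sets.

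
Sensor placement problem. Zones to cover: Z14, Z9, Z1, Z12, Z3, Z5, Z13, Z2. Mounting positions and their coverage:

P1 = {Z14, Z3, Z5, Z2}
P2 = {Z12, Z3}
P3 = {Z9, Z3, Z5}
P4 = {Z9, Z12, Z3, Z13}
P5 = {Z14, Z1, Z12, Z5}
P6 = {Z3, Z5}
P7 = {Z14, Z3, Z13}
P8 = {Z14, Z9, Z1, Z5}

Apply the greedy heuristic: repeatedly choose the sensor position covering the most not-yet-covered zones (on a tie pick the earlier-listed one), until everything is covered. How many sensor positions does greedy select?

Pick 1: P1 covers 4 new zones (Z14, Z3, Z5, Z2).
Pick 2: P4 covers 3 new zones (Z9, Z12, Z13).
Pick 3: P5 covers 1 new zones (Z1).
Greedy uses 3 sensor positions.

3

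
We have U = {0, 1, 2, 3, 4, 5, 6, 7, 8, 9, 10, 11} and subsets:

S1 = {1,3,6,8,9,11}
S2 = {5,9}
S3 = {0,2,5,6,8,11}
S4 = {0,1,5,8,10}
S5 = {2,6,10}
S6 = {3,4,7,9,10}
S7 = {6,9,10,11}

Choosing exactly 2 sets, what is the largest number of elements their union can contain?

Choosing S3, S6 covers {0, 2, 3, 4, 5, 6, 7, 8, 9, 10, 11} — 11 elements.
No choice of 2 sets does better; here 1 is left uncovered.

11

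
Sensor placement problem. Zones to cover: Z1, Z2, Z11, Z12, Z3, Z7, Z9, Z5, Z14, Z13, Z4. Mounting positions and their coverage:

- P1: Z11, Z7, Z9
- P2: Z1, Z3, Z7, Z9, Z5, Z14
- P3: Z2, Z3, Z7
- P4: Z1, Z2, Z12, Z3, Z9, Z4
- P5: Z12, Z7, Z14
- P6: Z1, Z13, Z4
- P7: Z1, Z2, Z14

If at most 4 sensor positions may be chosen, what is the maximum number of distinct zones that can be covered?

Choosing P1, P2, P4, P6 covers {Z1, Z2, Z11, Z12, Z3, Z7, Z9, Z5, Z14, Z13, Z4} — 11 zones.
That is all 11 zones.

11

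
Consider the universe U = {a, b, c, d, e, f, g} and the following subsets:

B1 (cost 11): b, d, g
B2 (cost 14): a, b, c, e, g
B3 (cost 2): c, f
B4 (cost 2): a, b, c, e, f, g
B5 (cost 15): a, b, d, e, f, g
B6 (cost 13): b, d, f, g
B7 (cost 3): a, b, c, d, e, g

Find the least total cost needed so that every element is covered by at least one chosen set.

B3, B7 cover every element at cost 2 + 3 = 5.
Any cover uses at least 2 sets; among all covering selections none totals below 5.

5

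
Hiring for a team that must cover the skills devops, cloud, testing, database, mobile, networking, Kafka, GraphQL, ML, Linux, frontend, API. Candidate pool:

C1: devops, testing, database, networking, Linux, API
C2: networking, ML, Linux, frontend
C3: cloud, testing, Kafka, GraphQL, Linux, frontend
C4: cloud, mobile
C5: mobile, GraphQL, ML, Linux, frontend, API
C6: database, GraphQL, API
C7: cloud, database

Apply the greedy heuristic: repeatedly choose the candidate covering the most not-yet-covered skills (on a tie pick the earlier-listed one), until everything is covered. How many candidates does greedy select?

3

Pick 1: C1 covers 6 new skills (devops, testing, database, networking, Linux, API).
Pick 2: C3 covers 4 new skills (cloud, Kafka, GraphQL, frontend).
Pick 3: C5 covers 2 new skills (mobile, ML).
Greedy uses 3 candidates.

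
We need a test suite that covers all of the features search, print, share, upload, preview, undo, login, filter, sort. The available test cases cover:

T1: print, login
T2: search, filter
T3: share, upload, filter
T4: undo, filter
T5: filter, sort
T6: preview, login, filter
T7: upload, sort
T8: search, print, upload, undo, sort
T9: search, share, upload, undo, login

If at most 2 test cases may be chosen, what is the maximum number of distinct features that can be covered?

8

Choosing T6, T8 covers {search, print, upload, preview, undo, login, filter, sort} — 8 features.
No choice of 2 test cases does better; here share is left uncovered.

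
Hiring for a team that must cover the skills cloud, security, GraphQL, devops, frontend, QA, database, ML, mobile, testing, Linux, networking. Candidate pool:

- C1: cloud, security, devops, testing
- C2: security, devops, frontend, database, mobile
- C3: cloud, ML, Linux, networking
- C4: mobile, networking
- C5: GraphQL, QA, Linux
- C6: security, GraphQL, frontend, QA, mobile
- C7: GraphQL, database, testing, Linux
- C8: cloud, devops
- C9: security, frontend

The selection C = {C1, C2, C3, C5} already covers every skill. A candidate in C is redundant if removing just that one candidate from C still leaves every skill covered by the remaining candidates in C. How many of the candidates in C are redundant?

Drop C1: testing uncovered — not redundant.
Drop C2: frontend, database, mobile uncovered — not redundant.
Drop C3: ML, networking uncovered — not redundant.
Drop C5: GraphQL, QA uncovered — not redundant.
None of the candidates in C is redundant.

0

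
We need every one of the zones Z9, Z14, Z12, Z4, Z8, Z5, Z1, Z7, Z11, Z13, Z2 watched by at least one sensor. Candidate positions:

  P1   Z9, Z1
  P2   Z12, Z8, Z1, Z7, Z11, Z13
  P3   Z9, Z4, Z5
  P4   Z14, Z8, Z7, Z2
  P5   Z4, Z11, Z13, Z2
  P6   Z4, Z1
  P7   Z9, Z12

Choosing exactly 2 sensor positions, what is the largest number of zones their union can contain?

Choosing P2, P3 covers {Z9, Z12, Z4, Z8, Z5, Z1, Z7, Z11, Z13} — 9 zones.
No choice of 2 sensor positions does better; here Z14, Z2 are left uncovered.

9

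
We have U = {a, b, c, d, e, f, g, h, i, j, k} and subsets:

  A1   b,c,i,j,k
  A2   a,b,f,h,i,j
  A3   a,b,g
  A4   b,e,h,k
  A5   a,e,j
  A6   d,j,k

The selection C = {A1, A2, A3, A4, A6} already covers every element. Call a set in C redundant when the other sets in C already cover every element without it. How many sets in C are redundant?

0

Drop A1: c uncovered — not redundant.
Drop A2: f uncovered — not redundant.
Drop A3: g uncovered — not redundant.
Drop A4: e uncovered — not redundant.
Drop A6: d uncovered — not redundant.
None of the sets in C is redundant.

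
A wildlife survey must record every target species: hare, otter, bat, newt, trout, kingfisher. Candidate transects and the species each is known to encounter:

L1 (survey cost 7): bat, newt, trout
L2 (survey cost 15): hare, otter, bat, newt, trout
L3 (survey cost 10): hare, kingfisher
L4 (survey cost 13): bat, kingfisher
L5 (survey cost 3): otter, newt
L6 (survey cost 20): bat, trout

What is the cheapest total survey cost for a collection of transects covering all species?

20

L1, L3, L5 cover every species at survey cost 7 + 10 + 3 = 20.
Any cover uses at least 2 transects; among all covering selections none totals below 20.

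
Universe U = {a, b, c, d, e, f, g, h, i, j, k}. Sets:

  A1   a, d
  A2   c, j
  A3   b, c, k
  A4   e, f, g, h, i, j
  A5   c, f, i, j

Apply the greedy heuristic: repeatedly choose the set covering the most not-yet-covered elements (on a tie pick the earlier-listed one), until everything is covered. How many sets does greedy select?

3

Pick 1: A4 covers 6 new elements (e, f, g, h, i, j).
Pick 2: A3 covers 3 new elements (b, c, k).
Pick 3: A1 covers 2 new elements (a, d).
Greedy uses 3 sets.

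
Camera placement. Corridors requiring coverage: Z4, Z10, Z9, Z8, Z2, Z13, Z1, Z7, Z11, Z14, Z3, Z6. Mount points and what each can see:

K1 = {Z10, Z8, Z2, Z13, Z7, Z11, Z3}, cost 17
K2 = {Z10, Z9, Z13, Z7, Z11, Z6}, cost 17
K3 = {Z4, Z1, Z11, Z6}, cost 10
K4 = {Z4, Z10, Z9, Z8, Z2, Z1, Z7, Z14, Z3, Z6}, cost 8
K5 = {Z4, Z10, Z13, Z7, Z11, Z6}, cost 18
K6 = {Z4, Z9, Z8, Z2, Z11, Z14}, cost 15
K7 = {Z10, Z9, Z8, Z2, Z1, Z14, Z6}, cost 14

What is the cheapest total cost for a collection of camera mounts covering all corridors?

K1, K4 cover every corridor at cost 17 + 8 = 25.
Any cover uses at least 2 camera mounts; among all covering selections none totals below 25.

25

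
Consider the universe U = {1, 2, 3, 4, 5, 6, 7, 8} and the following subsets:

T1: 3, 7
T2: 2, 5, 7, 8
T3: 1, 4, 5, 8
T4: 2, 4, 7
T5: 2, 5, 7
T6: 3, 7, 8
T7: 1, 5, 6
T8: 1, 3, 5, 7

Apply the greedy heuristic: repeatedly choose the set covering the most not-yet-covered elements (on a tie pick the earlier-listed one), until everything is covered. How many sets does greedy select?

Pick 1: T2 covers 4 new elements (2, 5, 7, 8).
Pick 2: T3 covers 2 new elements (1, 4).
Pick 3: T1 covers 1 new elements (3).
Pick 4: T7 covers 1 new elements (6).
Greedy uses 4 sets. (The true minimum is 3.)

4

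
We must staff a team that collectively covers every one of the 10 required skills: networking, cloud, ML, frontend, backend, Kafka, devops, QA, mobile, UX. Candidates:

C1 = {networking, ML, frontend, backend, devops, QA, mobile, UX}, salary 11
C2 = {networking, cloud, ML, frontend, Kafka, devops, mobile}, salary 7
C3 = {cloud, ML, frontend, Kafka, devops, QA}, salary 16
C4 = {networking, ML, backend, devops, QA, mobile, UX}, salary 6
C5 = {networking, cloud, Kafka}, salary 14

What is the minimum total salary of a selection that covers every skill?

13

C2, C4 cover every skill at salary 7 + 6 = 13.
Any cover uses at least 2 candidates; among all covering selections none totals below 13.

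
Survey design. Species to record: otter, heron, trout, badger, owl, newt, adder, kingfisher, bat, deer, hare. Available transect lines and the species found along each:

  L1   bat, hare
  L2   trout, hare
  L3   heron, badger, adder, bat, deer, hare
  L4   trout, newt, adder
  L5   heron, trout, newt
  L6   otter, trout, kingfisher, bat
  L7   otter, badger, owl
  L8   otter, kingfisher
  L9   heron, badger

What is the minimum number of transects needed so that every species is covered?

4

L3, L4, L6, L7 together cover {otter, heron, trout, badger, owl, newt, adder, kingfisher, bat, deer, hare} — every species.
No 3 of the 9 transects cover everything (all 84 triples fall short), so 4 is minimum.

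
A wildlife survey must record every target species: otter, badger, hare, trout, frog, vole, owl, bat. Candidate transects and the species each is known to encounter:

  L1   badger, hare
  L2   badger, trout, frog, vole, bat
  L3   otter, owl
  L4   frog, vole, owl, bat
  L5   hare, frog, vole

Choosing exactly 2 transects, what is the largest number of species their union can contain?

Choosing L2, L3 covers {otter, badger, trout, frog, vole, owl, bat} — 7 species.
No choice of 2 transects does better; here hare is left uncovered.

7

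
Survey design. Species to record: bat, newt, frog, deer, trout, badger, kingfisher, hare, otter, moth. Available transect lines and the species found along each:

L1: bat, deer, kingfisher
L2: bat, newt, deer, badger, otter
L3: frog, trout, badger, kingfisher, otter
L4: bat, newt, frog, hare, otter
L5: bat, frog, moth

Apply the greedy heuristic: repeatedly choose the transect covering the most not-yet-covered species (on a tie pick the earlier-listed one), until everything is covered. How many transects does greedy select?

4

Pick 1: L2 covers 5 new species (bat, newt, deer, badger, otter).
Pick 2: L3 covers 3 new species (frog, trout, kingfisher).
Pick 3: L4 covers 1 new species (hare).
Pick 4: L5 covers 1 new species (moth).
Greedy uses 4 transects.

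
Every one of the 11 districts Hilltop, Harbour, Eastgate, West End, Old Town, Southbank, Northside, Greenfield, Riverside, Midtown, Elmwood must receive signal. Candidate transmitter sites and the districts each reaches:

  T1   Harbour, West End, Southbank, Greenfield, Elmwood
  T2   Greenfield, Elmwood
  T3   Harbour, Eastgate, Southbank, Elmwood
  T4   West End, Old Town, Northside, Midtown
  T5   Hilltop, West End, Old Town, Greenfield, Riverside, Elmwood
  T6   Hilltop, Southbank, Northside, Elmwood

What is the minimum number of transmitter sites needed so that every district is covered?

3

T3, T4, T5 together cover {Hilltop, Harbour, Eastgate, West End, Old Town, Southbank, Northside, Greenfield, Riverside, Midtown, Elmwood} — every district.
No 2 of the 6 transmitter sites cover everything (all 15 pairs fall short), so 3 is minimum.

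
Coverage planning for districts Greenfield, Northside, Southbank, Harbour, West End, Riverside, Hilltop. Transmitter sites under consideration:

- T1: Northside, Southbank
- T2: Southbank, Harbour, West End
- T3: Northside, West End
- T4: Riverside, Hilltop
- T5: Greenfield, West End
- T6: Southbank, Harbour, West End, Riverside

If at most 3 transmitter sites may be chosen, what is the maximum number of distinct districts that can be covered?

6

Choosing T1, T2, T4 covers {Northside, Southbank, Harbour, West End, Riverside, Hilltop} — 6 districts.
No choice of 3 transmitter sites does better; here Greenfield is left uncovered.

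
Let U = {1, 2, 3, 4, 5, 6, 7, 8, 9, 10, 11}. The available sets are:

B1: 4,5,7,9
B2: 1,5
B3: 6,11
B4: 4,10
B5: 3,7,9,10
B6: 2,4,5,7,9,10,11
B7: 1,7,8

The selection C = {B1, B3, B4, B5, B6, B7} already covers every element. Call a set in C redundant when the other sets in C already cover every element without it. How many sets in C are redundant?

2

Drop B1: the rest still cover every element — redundant.
Drop B3: 6 uncovered — not redundant.
Drop B4: the rest still cover every element — redundant.
Drop B5: 3 uncovered — not redundant.
Drop B6: 2 uncovered — not redundant.
Drop B7: 1, 8 uncovered — not redundant.
2 redundant: B1, B4.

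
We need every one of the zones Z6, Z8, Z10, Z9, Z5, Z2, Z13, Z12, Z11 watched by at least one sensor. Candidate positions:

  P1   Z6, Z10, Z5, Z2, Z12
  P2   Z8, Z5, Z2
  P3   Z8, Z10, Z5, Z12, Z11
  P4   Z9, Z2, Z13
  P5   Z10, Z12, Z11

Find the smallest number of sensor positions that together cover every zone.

P1, P3, P4 together cover {Z6, Z8, Z10, Z9, Z5, Z2, Z13, Z12, Z11} — every zone.
No 2 of the 5 sensor positions cover everything (all 10 pairs fall short), so 3 is minimum.

3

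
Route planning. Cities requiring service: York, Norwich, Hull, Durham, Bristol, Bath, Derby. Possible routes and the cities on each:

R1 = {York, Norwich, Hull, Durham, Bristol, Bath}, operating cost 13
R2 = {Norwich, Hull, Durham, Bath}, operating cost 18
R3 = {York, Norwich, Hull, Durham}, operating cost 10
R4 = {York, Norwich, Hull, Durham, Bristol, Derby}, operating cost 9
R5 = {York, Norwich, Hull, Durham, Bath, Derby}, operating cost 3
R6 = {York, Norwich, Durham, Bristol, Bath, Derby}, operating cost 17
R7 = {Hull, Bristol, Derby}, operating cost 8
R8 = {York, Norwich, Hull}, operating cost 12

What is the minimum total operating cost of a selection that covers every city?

11

R5, R7 cover every city at operating cost 3 + 8 = 11.
Any cover uses at least 2 routes; among all covering selections none totals below 11.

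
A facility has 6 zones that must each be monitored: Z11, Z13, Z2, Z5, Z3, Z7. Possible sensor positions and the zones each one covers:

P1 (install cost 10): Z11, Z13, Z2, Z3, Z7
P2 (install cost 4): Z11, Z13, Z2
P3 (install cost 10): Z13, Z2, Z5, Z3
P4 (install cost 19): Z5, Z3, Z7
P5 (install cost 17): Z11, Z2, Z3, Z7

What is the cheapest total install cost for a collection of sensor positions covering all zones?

P1, P3 cover every zone at install cost 10 + 10 = 20.
Any cover uses at least 2 sensor positions; among all covering selections none totals below 20.
Greedy by coverage-per-install cost would pick P2, P1, P3 for 24 — worse than the optimum 20.

20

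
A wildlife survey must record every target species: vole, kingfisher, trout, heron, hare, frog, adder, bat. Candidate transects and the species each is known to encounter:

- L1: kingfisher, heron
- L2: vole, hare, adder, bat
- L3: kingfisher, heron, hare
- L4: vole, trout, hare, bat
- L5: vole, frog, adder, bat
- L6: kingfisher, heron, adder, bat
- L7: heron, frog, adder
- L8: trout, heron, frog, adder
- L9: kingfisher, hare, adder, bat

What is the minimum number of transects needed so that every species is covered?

L1, L2, L8 together cover {vole, kingfisher, trout, heron, hare, frog, adder, bat} — every species.
No 2 of the 9 transects cover everything (all 36 pairs fall short), so 3 is minimum.

3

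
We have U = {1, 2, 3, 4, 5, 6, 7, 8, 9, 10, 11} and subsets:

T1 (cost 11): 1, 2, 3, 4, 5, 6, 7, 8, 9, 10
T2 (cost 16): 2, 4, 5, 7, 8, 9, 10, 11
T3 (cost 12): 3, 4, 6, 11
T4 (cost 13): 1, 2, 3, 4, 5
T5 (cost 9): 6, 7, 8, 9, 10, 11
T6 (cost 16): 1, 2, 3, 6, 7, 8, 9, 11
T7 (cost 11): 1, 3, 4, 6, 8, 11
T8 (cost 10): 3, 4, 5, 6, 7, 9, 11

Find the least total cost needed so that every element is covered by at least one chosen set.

20

T1, T5 cover every element at cost 11 + 9 = 20.
Any cover uses at least 2 sets; among all covering selections none totals below 20.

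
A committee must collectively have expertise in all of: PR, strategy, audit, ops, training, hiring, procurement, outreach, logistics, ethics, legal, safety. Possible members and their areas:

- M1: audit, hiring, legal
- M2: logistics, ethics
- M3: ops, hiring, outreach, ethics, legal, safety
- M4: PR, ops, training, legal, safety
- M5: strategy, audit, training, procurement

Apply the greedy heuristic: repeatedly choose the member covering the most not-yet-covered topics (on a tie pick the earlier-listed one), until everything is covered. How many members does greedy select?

Pick 1: M3 covers 6 new topics (ops, hiring, outreach, ethics, legal, safety).
Pick 2: M5 covers 4 new topics (strategy, audit, training, procurement).
Pick 3: M2 covers 1 new topics (logistics).
Pick 4: M4 covers 1 new topics (PR).
Greedy uses 4 members.

4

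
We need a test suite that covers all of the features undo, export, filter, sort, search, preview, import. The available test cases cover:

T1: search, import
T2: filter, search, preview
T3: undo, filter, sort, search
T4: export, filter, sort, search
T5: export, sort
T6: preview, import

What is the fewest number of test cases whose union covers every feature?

T3, T4, T6 together cover {undo, export, filter, sort, search, preview, import} — every feature.
No 2 of the 6 test cases cover everything (all 15 pairs fall short), so 3 is minimum.

3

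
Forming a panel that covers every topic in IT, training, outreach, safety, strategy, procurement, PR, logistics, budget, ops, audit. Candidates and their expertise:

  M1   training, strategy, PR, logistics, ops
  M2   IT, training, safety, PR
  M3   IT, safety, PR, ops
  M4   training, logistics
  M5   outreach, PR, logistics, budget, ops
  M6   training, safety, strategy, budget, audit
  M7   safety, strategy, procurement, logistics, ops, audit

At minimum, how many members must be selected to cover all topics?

M2, M5, M7 together cover {IT, training, outreach, safety, strategy, procurement, PR, logistics, budget, ops, audit} — every topic.
No 2 of the 7 members cover everything (all 21 pairs fall short), so 3 is minimum.

3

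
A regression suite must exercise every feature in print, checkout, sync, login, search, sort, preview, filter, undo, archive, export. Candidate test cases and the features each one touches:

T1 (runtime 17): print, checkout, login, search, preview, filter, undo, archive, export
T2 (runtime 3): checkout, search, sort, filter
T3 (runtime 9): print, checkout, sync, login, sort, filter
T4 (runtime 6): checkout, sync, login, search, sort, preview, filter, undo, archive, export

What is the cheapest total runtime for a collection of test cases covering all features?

T3, T4 cover every feature at runtime 9 + 6 = 15.
Any cover uses at least 2 test cases; among all covering selections none totals below 15.

15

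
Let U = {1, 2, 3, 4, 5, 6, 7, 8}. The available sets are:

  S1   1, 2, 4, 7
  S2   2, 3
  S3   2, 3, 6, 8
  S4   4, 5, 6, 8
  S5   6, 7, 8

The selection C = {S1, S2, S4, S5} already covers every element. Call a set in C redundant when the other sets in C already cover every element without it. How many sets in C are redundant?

Drop S1: 1 uncovered — not redundant.
Drop S2: 3 uncovered — not redundant.
Drop S4: 5 uncovered — not redundant.
Drop S5: the rest still cover every element — redundant.
1 redundant: S5.

1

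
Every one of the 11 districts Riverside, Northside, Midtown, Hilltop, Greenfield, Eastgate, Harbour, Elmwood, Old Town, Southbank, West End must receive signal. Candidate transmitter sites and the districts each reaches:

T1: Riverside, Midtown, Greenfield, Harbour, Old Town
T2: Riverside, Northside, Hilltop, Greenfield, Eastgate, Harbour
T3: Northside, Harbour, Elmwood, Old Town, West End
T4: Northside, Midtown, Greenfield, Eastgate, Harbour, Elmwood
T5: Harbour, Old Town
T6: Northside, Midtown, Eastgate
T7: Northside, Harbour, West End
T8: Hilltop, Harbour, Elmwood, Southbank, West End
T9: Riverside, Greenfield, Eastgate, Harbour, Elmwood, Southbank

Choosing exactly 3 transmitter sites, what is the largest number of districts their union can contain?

Choosing T1, T2, T8 covers {Riverside, Northside, Midtown, Hilltop, Greenfield, Eastgate, Harbour, Elmwood, Old Town, Southbank, West End} — 11 districts.
That is all 11 districts.

11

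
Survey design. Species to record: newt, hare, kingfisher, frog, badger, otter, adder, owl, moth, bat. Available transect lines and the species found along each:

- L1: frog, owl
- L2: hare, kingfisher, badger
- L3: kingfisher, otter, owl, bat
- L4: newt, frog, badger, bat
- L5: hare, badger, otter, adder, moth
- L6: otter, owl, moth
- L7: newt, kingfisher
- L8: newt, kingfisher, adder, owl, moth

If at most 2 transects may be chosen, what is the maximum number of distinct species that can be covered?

Choosing L3, L5 covers {hare, kingfisher, badger, otter, adder, owl, moth, bat} — 8 species.
No choice of 2 transects does better; here newt, frog are left uncovered.

8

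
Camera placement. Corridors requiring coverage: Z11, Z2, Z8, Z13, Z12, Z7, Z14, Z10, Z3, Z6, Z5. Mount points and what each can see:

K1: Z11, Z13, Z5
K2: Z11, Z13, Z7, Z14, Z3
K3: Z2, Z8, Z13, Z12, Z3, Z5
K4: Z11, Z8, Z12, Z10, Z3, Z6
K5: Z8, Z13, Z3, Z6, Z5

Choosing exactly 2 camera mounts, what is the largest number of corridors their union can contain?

9

Choosing K2, K3 covers {Z11, Z2, Z8, Z13, Z12, Z7, Z14, Z3, Z5} — 9 corridors.
No choice of 2 camera mounts does better; here Z10, Z6 are left uncovered.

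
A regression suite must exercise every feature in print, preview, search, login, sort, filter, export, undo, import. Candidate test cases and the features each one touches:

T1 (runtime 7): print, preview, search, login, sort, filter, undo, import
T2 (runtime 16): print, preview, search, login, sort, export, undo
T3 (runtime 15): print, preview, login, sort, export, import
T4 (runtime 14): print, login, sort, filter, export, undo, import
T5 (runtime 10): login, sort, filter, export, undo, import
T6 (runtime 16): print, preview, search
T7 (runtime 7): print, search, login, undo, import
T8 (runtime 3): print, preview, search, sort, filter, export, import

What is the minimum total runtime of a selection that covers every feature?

10

T1, T8 cover every feature at runtime 7 + 3 = 10.
Any cover uses at least 2 test cases; among all covering selections none totals below 10.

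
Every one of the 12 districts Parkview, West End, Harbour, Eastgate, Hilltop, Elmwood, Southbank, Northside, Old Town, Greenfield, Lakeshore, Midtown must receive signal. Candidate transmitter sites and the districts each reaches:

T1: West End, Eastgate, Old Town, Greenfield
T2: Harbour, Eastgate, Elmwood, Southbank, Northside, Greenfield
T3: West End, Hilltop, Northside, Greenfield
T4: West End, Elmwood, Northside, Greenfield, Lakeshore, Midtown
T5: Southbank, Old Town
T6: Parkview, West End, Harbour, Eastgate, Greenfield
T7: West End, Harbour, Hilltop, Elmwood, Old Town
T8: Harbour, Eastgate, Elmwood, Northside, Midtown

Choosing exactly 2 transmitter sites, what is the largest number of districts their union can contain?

Choosing T2, T4 covers {West End, Harbour, Eastgate, Elmwood, Southbank, Northside, Greenfield, Lakeshore, Midtown} — 9 districts.
No choice of 2 transmitter sites does better; here Parkview, Hilltop, Old Town are left uncovered.

9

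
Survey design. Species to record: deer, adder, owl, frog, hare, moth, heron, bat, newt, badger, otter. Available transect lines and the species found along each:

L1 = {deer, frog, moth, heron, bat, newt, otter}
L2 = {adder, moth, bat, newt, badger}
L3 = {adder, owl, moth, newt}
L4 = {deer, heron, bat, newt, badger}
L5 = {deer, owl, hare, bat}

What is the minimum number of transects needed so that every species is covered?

L1, L2, L5 together cover {deer, adder, owl, frog, hare, moth, heron, bat, newt, badger, otter} — every species.
No 2 of the 5 transects cover everything (all 10 pairs fall short), so 3 is minimum.

3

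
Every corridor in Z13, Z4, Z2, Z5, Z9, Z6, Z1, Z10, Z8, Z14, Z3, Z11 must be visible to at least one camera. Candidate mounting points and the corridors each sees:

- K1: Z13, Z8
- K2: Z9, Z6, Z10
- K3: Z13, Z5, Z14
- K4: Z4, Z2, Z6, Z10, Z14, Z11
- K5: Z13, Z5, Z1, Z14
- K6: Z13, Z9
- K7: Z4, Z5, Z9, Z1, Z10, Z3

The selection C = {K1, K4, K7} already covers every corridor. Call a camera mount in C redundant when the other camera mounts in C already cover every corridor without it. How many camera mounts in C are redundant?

Drop K1: Z13, Z8 uncovered — not redundant.
Drop K4: Z2, Z6, Z14, Z11 uncovered — not redundant.
Drop K7: Z5, Z9, Z1, Z3 uncovered — not redundant.
None of the camera mounts in C is redundant.

0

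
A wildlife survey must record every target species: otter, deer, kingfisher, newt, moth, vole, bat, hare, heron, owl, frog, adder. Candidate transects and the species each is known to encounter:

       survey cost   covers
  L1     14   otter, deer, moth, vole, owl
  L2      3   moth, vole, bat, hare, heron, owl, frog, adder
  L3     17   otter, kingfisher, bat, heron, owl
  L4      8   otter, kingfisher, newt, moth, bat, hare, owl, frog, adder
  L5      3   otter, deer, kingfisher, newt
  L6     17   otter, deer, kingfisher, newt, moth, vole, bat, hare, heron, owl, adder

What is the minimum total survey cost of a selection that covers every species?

L2, L5 cover every species at survey cost 3 + 3 = 6.
Any cover uses at least 2 transects; among all covering selections none totals below 6.

6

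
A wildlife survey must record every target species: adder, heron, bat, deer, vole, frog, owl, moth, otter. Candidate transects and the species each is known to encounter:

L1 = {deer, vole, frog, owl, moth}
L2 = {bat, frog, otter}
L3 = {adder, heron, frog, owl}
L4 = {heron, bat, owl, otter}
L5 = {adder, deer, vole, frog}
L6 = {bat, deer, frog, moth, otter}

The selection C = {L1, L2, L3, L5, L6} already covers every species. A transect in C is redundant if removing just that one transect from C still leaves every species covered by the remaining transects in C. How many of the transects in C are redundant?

4

Drop L1: the rest still cover every species — redundant.
Drop L2: the rest still cover every species — redundant.
Drop L3: heron uncovered — not redundant.
Drop L5: the rest still cover every species — redundant.
Drop L6: the rest still cover every species — redundant.
4 redundant: L1, L2, L5, L6.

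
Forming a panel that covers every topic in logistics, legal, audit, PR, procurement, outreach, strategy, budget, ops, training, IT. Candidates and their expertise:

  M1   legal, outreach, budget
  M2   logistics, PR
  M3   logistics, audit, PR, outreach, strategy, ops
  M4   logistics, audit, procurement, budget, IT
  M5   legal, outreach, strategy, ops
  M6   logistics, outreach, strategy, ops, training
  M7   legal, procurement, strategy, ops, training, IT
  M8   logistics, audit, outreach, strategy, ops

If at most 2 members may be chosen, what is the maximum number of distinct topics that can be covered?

10

Choosing M3, M7 covers {logistics, legal, audit, PR, procurement, outreach, strategy, ops, training, IT} — 10 topics.
No choice of 2 members does better; here budget is left uncovered.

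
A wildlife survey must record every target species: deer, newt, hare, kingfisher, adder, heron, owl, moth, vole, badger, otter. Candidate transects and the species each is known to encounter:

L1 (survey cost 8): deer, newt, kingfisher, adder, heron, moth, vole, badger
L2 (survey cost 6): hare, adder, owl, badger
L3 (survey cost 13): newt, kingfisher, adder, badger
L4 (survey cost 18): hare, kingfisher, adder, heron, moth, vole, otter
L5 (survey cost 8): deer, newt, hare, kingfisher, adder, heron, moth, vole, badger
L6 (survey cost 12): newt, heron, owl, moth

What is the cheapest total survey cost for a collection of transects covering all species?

L1, L2, L4 cover every species at survey cost 8 + 6 + 18 = 32.
Any cover uses at least 3 transects; among all covering selections none totals below 32.

32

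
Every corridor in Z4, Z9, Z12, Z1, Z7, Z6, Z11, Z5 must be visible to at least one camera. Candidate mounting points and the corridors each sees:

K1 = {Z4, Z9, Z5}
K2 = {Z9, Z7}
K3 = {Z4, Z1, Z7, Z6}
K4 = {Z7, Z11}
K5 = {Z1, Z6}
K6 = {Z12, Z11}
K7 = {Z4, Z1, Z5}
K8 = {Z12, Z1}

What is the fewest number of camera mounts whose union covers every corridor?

3

K1, K3, K6 together cover {Z4, Z9, Z12, Z1, Z7, Z6, Z11, Z5} — every corridor.
No 2 of the 8 camera mounts cover everything (all 28 pairs fall short), so 3 is minimum.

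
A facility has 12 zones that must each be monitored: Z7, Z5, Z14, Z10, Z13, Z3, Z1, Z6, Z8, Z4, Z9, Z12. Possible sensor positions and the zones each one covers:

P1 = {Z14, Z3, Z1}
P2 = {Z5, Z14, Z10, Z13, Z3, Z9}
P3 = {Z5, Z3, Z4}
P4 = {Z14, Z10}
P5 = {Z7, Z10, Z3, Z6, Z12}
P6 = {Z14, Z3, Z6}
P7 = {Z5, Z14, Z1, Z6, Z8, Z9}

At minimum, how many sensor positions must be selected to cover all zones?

P2, P3, P5, P7 together cover {Z7, Z5, Z14, Z10, Z13, Z3, Z1, Z6, Z8, Z4, Z9, Z12} — every zone.
No 3 of the 7 sensor positions cover everything (all 35 triples fall short), so 4 is minimum.

4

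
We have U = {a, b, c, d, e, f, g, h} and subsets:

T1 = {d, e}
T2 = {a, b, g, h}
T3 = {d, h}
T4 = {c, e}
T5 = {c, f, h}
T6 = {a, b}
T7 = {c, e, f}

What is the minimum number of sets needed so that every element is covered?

3

T1, T2, T5 together cover {a, b, c, d, e, f, g, h} — every element.
No 2 of the 7 sets cover everything (all 21 pairs fall short), so 3 is minimum.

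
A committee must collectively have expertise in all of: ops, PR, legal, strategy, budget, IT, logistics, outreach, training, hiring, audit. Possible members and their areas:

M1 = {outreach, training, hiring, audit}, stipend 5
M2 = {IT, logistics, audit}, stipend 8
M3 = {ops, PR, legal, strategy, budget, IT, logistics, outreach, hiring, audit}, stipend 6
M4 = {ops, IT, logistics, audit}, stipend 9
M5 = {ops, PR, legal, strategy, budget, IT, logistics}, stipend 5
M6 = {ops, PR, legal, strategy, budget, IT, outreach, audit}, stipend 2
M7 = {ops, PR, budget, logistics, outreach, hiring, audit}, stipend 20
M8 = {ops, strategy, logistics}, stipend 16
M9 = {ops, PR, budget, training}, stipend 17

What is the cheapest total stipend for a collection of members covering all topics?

M1, M5 cover every topic at stipend 5 + 5 = 10.
Any cover uses at least 2 members; among all covering selections none totals below 10.
Greedy by coverage-per-stipend would pick M6, M1, M5 for 12 — worse than the optimum 10.

10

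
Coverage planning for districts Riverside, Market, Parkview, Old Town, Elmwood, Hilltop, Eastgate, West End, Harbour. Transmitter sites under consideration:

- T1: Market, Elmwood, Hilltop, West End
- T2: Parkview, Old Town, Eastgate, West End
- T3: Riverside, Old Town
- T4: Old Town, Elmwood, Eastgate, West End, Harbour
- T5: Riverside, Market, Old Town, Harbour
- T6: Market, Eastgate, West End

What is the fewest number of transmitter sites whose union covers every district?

T1, T2, T5 together cover {Riverside, Market, Parkview, Old Town, Elmwood, Hilltop, Eastgate, West End, Harbour} — every district.
No 2 of the 6 transmitter sites cover everything (all 15 pairs fall short), so 3 is minimum.

3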